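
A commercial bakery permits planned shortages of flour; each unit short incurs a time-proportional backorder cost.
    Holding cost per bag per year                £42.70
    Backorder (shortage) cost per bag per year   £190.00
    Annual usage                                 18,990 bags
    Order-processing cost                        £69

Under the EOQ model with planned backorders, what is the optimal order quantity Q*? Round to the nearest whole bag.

274 bags

Q* = √(2DS/H) · √((H + b)/b)
   = √(2 × 18,990 × 69 / 42.7) · √((42.7 + 190) / 190)
   = 247.735 × 1.1067 ≈ 274.16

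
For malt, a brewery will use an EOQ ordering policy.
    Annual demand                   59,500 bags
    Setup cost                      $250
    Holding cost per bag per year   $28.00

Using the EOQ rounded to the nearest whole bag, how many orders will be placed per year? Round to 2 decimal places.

Optimal lot size Q* = (2 × 59,500 × $250 / $28)^½ ≈ 1,030.78 → Q = 1,031
N = D/Q = 59,500/1,031 ≈ 57.711 orders/yr

57.71 orders per year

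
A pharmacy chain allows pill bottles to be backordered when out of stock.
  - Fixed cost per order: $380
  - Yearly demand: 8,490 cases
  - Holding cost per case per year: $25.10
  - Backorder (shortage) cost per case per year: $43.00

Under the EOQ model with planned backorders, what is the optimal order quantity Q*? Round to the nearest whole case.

638 cases

Q* = √(2DS/H) · √((H + b)/b)
   = √(2 × 8,490 × 380 / 25.1) · √((25.1 + 43) / 43)
   = 507.018 × 1.2585 ≈ 638.06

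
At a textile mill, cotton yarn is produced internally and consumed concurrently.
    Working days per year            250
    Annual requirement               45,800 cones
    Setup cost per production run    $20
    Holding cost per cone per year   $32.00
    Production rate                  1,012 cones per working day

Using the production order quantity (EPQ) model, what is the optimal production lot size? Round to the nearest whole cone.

264 cones

d = 45,800/250 = 183.2000 cones/day;  effective holding cost H(1 − d/p) = 32·(1 − 183.2000/1012) = 26.20711
Q* = √(2DS / H_eff) = √(2·45,800·20 / 26.20711) ≈ 264.39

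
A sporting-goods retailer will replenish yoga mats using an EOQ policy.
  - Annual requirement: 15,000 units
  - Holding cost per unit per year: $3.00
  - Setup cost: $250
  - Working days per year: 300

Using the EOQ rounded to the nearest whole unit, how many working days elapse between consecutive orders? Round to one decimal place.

Optimal lot size Q* = (2 × 15,000 × $250 / $3)^½ ≈ 1,581.14 → Q = 1,581 units
Days between orders = 300 / (D/Q) = 300 / 9.488 ≈ 31.620

31.6 days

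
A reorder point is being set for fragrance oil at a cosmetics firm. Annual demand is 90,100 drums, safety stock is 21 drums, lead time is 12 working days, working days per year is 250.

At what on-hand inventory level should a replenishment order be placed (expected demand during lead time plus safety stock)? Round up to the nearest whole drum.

4,346 drums

Daily demand d = 90,100 / 250 = 360.400 drums/day
Demand during lead time = 360.400 × 12 = 4,324.80
Reorder point = 4,324.80 + 21 = 4,345.80 → round up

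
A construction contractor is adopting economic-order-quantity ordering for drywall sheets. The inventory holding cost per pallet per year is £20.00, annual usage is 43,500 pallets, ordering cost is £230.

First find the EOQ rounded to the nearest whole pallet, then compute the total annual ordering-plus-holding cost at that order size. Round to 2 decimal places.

£20,005.00

2DS/H = 2·43,500·230/20 = 1,000,500.00
EOQ = √1,000,500.00 ≈ 1,000.25 → Q = 1,000 pallets
Ordering: D/Q × S = 43,500/1,000 × £230 = £10,005.00
Holding:  Q/2 × H = 1,000/2 × £20 = £10,000.00
Total = £10,005.00 + £10,000.00 = £20,005.00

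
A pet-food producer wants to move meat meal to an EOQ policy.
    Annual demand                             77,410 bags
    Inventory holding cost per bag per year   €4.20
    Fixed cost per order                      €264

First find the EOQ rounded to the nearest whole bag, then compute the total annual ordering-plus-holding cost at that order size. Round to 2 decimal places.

€13,102.08

EOQ = √(2DS/H) = √(2 × 77,410 × 264 / 4.2)
    = √(9,731,542.86) ≈ 3,119.54 → Q = 3,120 bags
Annual ordering cost = (D/Q)·S = (77,410/3,120) × 264 = €6,550.08
Annual holding cost  = (Q/2)·H = (3,120/2) × 4.2 = €6,552.00
Total = €6,550.08 + €6,552.00 = €13,102.08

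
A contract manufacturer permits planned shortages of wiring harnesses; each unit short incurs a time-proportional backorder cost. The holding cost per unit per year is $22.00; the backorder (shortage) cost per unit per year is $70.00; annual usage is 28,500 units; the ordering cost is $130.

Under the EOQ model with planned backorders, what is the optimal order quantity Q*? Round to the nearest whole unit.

665 units

Basic EOQ = √(2·28,500·130/22) = 580.360
Backorder adjustment √((H+b)/b) = √((22+70)/70) = 1.1464
Q* = 580.360 × 1.1464 ≈ 665.34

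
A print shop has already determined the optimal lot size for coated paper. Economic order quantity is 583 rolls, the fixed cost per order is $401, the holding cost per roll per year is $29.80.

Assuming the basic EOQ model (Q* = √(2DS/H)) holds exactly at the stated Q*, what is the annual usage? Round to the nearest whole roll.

12,629 rolls per year

Since Q* = (2DS/H)^½, squaring gives Q*²·H = 2DS.
D = Q²H / (2S) = 583² × 29.8 / (2 × 401) = 12,629.29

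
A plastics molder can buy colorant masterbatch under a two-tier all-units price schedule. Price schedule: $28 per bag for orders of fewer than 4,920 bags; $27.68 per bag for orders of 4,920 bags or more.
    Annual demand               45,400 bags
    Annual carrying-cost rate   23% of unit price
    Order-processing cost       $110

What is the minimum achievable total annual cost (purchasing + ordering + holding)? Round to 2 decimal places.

$1,273,348.38

H₁ = 23%×$28 = $6.4400;  H₂ = 23%×$27.68 = $6.3664
EOQ₁ = √(2×45,400×110/6.4400) = 1,245.36  (< 4,920, feasible at tier 1)
EOQ₂ = √(2×45,400×110/6.3664) = 1,252.54  (< 4,920 → use Q = 4,920 at tier-2 price)
TC(tier 1 (EOQ₁), Q≈1,245.4) = $1,279,220.14
TC(tier 2, Q≈4,920.0) = $1,273,348.38
Minimum at tier 2: $1,273,348.38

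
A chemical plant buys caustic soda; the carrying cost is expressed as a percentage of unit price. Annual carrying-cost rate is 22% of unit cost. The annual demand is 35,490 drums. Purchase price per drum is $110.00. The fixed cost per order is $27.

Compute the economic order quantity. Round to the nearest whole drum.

Carrying cost H = $110 × 22% = $24.2000/drum/yr
EOQ = √(2DS/H) = √(2 × 35,490 × 27 / 24.2)
    = √(79,192.56) ≈ 281.41

281 drums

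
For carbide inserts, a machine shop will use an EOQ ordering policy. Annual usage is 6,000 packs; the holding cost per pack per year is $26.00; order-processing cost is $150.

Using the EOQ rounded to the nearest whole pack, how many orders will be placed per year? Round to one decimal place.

22.8 orders per year

2DS/H = 2·6,000·150/26 = 69,230.77
EOQ = √69,230.77 ≈ 263.12 → Q = 263
N = D/Q = 6,000/263 ≈ 22.814 orders/yr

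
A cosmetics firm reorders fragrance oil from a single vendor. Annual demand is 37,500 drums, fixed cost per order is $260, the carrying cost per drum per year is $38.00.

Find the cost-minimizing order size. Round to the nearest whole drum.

Optimal lot size Q* = (2 × 37,500 × $260 / $38)^½ ≈ 716.35

716 drums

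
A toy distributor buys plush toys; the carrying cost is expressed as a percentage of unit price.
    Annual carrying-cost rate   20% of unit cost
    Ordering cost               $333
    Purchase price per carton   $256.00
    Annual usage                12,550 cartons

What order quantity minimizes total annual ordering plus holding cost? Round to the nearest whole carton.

404 cartons

H = i·C = 0.2 × $256 = $51.2000 per carton-year
Q* = √(2·D·S / H) = √(2·12,550·333 / 51.2) = √163,248.0 ≈ 404.04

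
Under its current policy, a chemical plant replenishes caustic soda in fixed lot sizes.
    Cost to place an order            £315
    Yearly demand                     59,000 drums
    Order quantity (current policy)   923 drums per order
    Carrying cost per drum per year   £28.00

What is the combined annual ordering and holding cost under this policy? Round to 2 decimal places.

£33,057.43

Ordering: D/Q × S = 59,000/923 × £315 = £20,135.43
Holding:  Q/2 × H = 923/2 × £28 = £12,922.00
Total = £20,135.43 + £12,922.00 = £33,057.43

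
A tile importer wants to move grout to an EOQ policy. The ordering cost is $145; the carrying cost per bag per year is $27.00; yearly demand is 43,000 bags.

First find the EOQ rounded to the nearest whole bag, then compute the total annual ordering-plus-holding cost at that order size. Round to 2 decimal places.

2DS/H = 2·43,000·145/27 = 461,851.85
EOQ = √461,851.85 ≈ 679.60 → Q = 680 bags
Orders/yr = 43,000/680 = 63.235; ordering cost = 63.235 × $145 = $9,169.12
Average inventory = 680/2 = 340; holding cost = 340 × $27 = $9,180.00
Total = $9,169.12 + $9,180.00 = $18,349.12

$18,349.12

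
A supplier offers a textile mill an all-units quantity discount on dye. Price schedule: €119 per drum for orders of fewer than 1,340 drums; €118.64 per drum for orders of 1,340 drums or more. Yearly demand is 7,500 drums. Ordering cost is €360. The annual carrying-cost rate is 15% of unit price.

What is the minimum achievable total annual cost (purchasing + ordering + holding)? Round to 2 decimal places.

€902,317.84

H₁ = 15%×€119 = €17.8500;  H₂ = 15%×€118.64 = €17.7960
EOQ₁ = √(2×7,500×360/17.8500) = 550.02  (< 1,340, feasible at tier 1)
EOQ₂ = √(2×7,500×360/17.7960) = 550.85  (< 1,340 → use Q = 1,340 at tier-2 price)
TC(tier 1 (EOQ₁), Q≈550.0) = €902,317.84
TC(tier 2, Q≈1,340.0) = €903,738.25
Minimum at tier 1 (EOQ₁): €902,317.84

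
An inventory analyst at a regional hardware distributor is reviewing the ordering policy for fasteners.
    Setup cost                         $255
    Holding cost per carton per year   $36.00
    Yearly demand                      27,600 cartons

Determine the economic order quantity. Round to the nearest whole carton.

625 cartons

Optimal lot size Q* = (2 × 27,600 × $255 / $36)^½ ≈ 625.30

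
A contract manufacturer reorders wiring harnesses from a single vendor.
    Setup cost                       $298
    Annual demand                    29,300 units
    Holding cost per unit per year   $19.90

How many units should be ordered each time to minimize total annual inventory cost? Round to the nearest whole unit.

937 units

2DS/H = 2·29,300·298/19.9 = 877,527.64
EOQ = √877,527.64 ≈ 936.76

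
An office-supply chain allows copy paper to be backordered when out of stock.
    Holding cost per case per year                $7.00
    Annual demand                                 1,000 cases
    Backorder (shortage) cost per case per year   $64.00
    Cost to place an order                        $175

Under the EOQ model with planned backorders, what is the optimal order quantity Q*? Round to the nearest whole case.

236 cases

Q* = √(2DS/H) · √((H + b)/b)
   = √(2 × 1,000 × 175 / 7) · √((7 + 64) / 64)
   = 223.607 × 1.0533 ≈ 235.52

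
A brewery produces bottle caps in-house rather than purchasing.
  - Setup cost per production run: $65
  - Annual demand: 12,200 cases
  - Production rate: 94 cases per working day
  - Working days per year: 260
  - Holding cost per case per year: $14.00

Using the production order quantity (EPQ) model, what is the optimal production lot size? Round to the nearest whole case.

Daily demand d = 12,200/260 = 46.923; p = 94; 1 − d/p = 0.50082
EPQ = √(2DS / (H(1 − d/p)))
    = √(2 × 12,200 × 65 / (14 × 0.50082)) ≈ 475.61

476 cases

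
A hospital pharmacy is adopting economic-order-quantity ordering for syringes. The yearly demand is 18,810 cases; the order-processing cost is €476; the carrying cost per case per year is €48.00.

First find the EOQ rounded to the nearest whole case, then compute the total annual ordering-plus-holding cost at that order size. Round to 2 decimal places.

2DS/H = 2·18,810·476/48 = 373,065.00
EOQ = √373,065.00 ≈ 610.79 → Q = 611 cases
Ordering: D/Q × S = 18,810/611 × €476 = €14,653.94
Holding:  Q/2 × H = 611/2 × €48 = €14,664.00
Total = €14,653.94 + €14,664.00 = €29,317.94

€29,317.94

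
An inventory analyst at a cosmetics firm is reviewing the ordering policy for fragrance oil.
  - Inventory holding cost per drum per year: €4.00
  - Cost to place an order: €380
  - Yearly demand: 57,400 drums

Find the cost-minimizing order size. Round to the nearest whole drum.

Optimal lot size Q* = (2 × 57,400 × €380 / €4)^½ ≈ 3,302.42

3,302 drums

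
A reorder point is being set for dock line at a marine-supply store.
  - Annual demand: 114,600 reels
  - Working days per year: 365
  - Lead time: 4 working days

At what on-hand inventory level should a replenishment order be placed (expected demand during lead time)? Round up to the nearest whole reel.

Daily demand d = 114,600 / 365 = 313.973 reels/day
Demand during lead time = 313.973 × 4 = 1,255.89
Reorder point = 1,255.89 → round up

1,256 reels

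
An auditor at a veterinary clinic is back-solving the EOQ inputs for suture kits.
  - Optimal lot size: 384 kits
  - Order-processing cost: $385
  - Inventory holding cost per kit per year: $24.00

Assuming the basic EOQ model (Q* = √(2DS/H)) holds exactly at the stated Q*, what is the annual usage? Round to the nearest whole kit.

From Q* = √(2DS/H) ⇒ Q*² = 2DS/H.
D = Q²H / (2S) = 384² × 24 / (2 × 385) = 4,596.03

4,596 kits per year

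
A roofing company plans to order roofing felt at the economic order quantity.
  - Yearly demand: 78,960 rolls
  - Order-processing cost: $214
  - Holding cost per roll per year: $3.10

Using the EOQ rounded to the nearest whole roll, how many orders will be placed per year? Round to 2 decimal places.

Q* = √(2·D·S / H) = √(2·78,960·214 / 3.1) = √10,901,574.2 ≈ 3,301.75 → Q = 3,302
Orders per year = D/Q = 78,960 / 3,302 = 23.913

23.91 orders per year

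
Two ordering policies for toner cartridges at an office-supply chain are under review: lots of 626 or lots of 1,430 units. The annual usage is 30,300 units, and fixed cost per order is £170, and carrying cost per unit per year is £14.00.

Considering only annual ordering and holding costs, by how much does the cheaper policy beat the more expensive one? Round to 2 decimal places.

TC(Q) = (D/Q)S + (Q/2)H
TC(626) = (30,300/626)×170 + (626/2)×14 = £12,610.43
TC(1,430) = (30,300/1,430)×170 + (1,430/2)×14 = £13,612.10
|ΔTC| = |£12,610.43 − £13,612.10| = £1,001.66

£1,001.66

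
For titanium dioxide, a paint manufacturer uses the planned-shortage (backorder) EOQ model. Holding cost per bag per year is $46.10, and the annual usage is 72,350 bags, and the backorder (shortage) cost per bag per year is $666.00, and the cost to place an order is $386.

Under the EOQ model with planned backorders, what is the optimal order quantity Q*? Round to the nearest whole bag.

Basic EOQ = √(2·72,350·386/46.1) = 1,100.722
Backorder adjustment √((H+b)/b) = √((46.1+666)/666) = 1.0340
Q* = 1,100.722 × 1.0340 ≈ 1,138.18

1,138 bags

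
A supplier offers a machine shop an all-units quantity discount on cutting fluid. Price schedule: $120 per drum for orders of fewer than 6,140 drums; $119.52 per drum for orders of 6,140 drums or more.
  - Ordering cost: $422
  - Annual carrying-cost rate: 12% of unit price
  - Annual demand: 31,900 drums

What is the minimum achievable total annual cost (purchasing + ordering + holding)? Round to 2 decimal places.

$3,847,690.09

H₁ = 12%×$120 = $14.4000;  H₂ = 12%×$119.52 = $14.3424
EOQ₁ = √(2×31,900×422/14.4000) = 1,367.37  (< 6,140, feasible at tier 1)
EOQ₂ = √(2×31,900×422/14.3424) = 1,370.11  (< 6,140 → use Q = 6,140 at tier-2 price)
TC(tier 1 (EOQ₁), Q≈1,367.4) = $3,847,690.09
TC(tier 2, Q≈6,140.0) = $3,858,911.64
Minimum at tier 1 (EOQ₁): $3,847,690.09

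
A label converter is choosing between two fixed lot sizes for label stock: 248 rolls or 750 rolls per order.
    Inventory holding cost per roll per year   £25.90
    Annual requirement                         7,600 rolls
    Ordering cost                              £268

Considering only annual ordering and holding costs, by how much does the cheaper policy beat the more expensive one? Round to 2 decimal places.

£1,003.73

For each Q, cost = (D/Q)·S + (Q/2)·H.
TC(248) = (7,600/248)×268 + (248/2)×25.9 = £11,424.50
TC(750) = (7,600/750)×268 + (750/2)×25.9 = £12,428.23
|ΔTC| = |£11,424.50 − £12,428.23| = £1,003.73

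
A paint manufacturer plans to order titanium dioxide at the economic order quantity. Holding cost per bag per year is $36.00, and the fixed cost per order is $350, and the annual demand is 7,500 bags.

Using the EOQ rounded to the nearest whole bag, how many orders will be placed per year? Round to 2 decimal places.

19.63 orders per year

EOQ = √(2DS/H) = √(2 × 7,500 × 350 / 36)
    = √(145,833.33) ≈ 381.88 → Q = 382
N = D/Q = 7,500/382 ≈ 19.634 orders/yr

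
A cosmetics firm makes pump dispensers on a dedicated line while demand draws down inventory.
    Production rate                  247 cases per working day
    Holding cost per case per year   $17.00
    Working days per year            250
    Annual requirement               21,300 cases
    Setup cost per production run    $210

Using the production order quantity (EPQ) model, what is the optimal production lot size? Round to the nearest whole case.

896 cases

d = 21,300/250 = 85.2000 cases/day;  effective holding cost H(1 − d/p) = 17·(1 − 85.2000/247) = 11.13603
Q* = √(2DS / H_eff) = √(2·21,300·210 / 11.13603) ≈ 896.29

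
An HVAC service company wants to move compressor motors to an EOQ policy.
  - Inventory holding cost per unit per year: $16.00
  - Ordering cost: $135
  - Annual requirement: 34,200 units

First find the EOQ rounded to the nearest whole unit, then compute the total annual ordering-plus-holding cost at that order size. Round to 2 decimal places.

Optimal lot size Q* = (2 × 34,200 × $135 / $16)^½ ≈ 759.69 → Q = 760 units
Annual ordering cost = (D/Q)·S = (34,200/760) × 135 = $6,075.00
Annual holding cost  = (Q/2)·H = (760/2) × 16 = $6,080.00
Total = $6,075.00 + $6,080.00 = $12,155.00

$12,155.00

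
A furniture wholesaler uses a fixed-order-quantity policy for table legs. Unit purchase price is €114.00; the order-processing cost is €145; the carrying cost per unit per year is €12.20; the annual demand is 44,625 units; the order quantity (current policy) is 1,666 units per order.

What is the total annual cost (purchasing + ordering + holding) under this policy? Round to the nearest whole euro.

Ordering: D/Q × S = 44,625/1,666 × €145 = €3,883.93
Holding:  Q/2 × H = 1,666/2 × €12.2 = €10,162.60
Purchase cost = D·C = 44,625 × 114 = €5,087,250.00
Total = €3,883.93 + €10,162.60 + €5,087,250.00 = €5,101,296.53

€5,101,297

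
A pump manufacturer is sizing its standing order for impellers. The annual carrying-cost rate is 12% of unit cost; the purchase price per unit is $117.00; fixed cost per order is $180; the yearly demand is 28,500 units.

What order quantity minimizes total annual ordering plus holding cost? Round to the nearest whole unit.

Holding cost per unit per year: H = 12% × $117 = $14.0400
Q* = √(2·D·S / H) = √(2·28,500·180 / 14.04) = √730,769.2 ≈ 854.85

855 units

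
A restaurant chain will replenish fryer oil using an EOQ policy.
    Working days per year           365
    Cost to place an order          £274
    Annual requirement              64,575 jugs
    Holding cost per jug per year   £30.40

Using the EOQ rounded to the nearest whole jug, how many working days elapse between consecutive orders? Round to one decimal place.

6.1 days

Optimal lot size Q* = (2 × 64,575 × £274 / £30.4)^½ ≈ 1,078.91 → Q = 1,079 jugs
Cycle time = (working days × Q)/D = (365 × 1,079) / 64,575 = 6.099 days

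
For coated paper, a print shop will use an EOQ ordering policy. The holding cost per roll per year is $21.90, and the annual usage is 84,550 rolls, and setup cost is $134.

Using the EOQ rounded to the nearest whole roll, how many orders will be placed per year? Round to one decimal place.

83.1 orders per year

EOQ = √(2DS/H) = √(2 × 84,550 × 134 / 21.9)
    = √(1,034,675.80) ≈ 1,017.19 → Q = 1,017
Orders per year = D/Q = 84,550 / 1,017 = 83.137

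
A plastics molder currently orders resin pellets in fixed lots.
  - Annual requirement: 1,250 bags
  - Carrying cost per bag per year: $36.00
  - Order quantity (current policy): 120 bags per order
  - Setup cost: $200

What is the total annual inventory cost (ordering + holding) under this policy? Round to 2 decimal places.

Orders/yr = 1,250/120 = 10.417; ordering cost = 10.417 × $200 = $2,083.33
Average inventory = 120/2 = 60; holding cost = 60 × $36 = $2,160.00
Total = $2,083.33 + $2,160.00 = $4,243.33

$4,243.33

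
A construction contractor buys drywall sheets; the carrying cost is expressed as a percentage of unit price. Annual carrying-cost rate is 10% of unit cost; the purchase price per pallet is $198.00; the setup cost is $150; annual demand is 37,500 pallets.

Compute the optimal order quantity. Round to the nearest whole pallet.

Holding cost per pallet per year: H = 10% × $198 = $19.8000
Optimal lot size Q* = (2 × 37,500 × $150 / $19.8)^½ ≈ 753.78

754 pallets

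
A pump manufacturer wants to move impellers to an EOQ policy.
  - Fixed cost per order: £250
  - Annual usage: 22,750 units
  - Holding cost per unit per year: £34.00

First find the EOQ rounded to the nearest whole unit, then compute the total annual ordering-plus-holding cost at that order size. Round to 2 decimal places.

£19,665.97

EOQ = √(2DS/H) = √(2 × 22,750 × 250 / 34)
    = √(334,558.82) ≈ 578.41 → Q = 578 units
Annual ordering cost = (D/Q)·S = (22,750/578) × 250 = £9,839.97
Annual holding cost  = (Q/2)·H = (578/2) × 34 = £9,826.00
Total = £9,839.97 + £9,826.00 = £19,665.97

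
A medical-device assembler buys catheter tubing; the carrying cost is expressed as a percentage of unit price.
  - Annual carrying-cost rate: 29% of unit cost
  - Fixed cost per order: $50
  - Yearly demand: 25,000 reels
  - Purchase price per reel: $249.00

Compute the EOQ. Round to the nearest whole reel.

Holding cost per reel per year: H = 29% × $249 = $72.2100
Optimal lot size Q* = (2 × 25,000 × $50 / $72.21)^½ ≈ 186.07

186 reels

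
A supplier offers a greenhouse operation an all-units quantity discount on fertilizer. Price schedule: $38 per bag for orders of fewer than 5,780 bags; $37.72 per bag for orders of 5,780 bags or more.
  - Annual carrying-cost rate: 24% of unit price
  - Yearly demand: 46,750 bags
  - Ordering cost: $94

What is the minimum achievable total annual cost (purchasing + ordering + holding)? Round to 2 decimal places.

H₁ = 24%×$38 = $9.1200;  H₂ = 24%×$37.72 = $9.0528
EOQ₁ = √(2×46,750×94/9.1200) = 981.69  (< 5,780, feasible at tier 1)
EOQ₂ = √(2×46,750×94/9.0528) = 985.32  (< 5,780 → use Q = 5,780 at tier-2 price)
TC(tier 1 (EOQ₁), Q≈981.7) = $1,785,452.97
TC(tier 2, Q≈5,780.0) = $1,790,332.89
Minimum at tier 1 (EOQ₁): $1,785,452.97

$1,785,452.97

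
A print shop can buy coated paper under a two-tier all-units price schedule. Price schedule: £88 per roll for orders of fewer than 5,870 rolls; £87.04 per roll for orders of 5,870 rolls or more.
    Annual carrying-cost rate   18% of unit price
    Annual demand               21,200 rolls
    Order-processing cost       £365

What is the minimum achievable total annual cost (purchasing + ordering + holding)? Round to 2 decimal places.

H₁ = 18%×£88 = £15.8400;  H₂ = 18%×£87.04 = £15.6672
EOQ₁ = √(2×21,200×365/15.8400) = 988.44  (< 5,870, feasible at tier 1)
EOQ₂ = √(2×21,200×365/15.6672) = 993.88  (< 5,870 → use Q = 5,870 at tier-2 price)
TC(tier 1 (EOQ₁), Q≈988.4) = £1,881,256.94
TC(tier 2, Q≈5,870.0) = £1,892,549.46
Minimum at tier 1 (EOQ₁): £1,881,256.94

£1,881,256.94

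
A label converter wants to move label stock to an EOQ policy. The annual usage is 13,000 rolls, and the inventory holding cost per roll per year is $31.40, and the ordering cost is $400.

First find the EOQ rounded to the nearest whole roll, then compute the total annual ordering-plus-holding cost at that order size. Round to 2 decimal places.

2DS/H = 2·13,000·400/31.4 = 331,210.19
EOQ = √331,210.19 ≈ 575.51 → Q = 576 rolls
Ordering: D/Q × S = 13,000/576 × $400 = $9,027.78
Holding:  Q/2 × H = 576/2 × $31.4 = $9,043.20
Total = $9,027.78 + $9,043.20 = $18,070.98

$18,070.98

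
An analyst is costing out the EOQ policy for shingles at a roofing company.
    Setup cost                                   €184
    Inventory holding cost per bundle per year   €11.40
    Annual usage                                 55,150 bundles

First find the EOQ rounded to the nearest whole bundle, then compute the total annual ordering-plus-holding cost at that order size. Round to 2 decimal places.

€15,210.70

2DS/H = 2·55,150·184/11.4 = 1,780,280.70
EOQ = √1,780,280.70 ≈ 1,334.27 → Q = 1,334 bundles
Ordering: D/Q × S = 55,150/1,334 × €184 = €7,606.90
Holding:  Q/2 × H = 1,334/2 × €11.4 = €7,603.80
Total = €7,606.90 + €7,603.80 = €15,210.70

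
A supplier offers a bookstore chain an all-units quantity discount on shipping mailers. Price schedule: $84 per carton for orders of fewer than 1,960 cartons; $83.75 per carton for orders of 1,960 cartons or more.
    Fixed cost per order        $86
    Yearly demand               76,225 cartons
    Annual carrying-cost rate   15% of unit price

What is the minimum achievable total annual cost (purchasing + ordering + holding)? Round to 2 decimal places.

$6,399,499.57

H₁ = 15%×$84 = $12.6000;  H₂ = 15%×$83.75 = $12.5625
EOQ₁ = √(2×76,225×86/12.6000) = 1,020.06  (< 1,960, feasible at tier 1)
EOQ₂ = √(2×76,225×86/12.5625) = 1,021.59  (< 1,960 → use Q = 1,960 at tier-2 price)
TC(tier 1 (EOQ₁), Q≈1,020.1) = $6,415,752.81
TC(tier 2, Q≈1,960.0) = $6,399,499.57
Minimum at tier 2: $6,399,499.57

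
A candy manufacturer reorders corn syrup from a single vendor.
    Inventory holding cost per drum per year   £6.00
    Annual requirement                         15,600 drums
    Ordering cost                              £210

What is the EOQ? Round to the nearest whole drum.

Q* = √(2·D·S / H) = √(2·15,600·210 / 6) = √1,092,000.0 ≈ 1,044.99

1,045 drums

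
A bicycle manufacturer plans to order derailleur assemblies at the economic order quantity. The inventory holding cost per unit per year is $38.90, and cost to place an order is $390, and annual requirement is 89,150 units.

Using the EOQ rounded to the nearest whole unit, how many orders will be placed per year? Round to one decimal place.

EOQ = √(2DS/H) = √(2 × 89,150 × 390 / 38.9)
    = √(1,787,583.55) ≈ 1,337.01 → Q = 1,337
Orders per year = D/Q = 89,150 / 1,337 = 66.679

66.7 orders per year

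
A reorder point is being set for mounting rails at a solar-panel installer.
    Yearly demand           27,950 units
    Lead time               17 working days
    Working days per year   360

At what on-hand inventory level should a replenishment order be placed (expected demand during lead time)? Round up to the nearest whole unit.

1,320 units

Daily demand d = 27,950 / 360 = 77.639 units/day
Demand during lead time = 77.639 × 17 = 1,319.86
Reorder point = 1,319.86 → round up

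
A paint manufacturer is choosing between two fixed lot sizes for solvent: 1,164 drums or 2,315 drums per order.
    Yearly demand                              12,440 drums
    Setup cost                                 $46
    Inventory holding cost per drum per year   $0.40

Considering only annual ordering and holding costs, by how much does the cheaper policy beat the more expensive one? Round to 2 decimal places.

$14.23

For each Q, cost = (D/Q)·S + (Q/2)·H.
TC(1,164) = (12,440/1,164)×46 + (1,164/2)×0.4 = $724.42
TC(2,315) = (12,440/2,315)×46 + (2,315/2)×0.4 = $710.19
Lots of 2,315 are cheaper by $14.23.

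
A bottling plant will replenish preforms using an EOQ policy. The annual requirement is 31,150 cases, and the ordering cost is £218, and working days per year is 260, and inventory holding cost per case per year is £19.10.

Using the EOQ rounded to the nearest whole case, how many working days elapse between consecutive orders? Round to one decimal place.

7.0 days

EOQ = √(2DS/H) = √(2 × 31,150 × 218 / 19.1)
    = √(711,068.06) ≈ 843.25 → Q = 843 cases
T = Q/D × 260 days = 843/31,150 × 260 = 7.036 days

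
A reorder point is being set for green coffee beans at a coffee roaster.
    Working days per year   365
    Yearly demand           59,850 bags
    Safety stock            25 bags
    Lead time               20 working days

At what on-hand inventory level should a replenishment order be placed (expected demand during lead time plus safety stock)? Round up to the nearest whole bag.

Daily demand d = 59,850 / 365 = 163.973 bags/day
Demand during lead time = 163.973 × 20 = 3,279.45
Reorder point = 3,279.45 + 25 = 3,304.45 → round up

3,305 bags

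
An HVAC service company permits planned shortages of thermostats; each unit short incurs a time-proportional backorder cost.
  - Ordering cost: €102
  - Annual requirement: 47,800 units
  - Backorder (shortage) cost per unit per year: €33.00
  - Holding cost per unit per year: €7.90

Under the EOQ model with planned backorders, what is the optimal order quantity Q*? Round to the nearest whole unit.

1,237 units

Basic EOQ = √(2·47,800·102/7.9) = 1,111.004
Backorder adjustment √((H+b)/b) = √((7.9+33)/33) = 1.1133
Q* = 1,111.004 × 1.1133 ≈ 1,236.86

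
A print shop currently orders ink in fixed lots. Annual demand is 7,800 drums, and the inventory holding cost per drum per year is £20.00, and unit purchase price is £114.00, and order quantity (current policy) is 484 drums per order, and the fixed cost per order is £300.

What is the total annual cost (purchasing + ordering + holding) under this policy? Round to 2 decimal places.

Orders/yr = 7,800/484 = 16.116; ordering cost = 16.116 × £300 = £4,834.71
Average inventory = 484/2 = 242; holding cost = 242 × £20 = £4,840.00
Purchase cost = D·C = 7,800 × 114 = £889,200.00
Total = £4,834.71 + £4,840.00 + £889,200.00 = £898,874.71

£898,874.71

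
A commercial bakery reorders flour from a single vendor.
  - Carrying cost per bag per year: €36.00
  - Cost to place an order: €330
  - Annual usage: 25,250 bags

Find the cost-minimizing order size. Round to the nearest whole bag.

680 bags

Q* = √(2·D·S / H) = √(2·25,250·330 / 36) = √462,916.7 ≈ 680.38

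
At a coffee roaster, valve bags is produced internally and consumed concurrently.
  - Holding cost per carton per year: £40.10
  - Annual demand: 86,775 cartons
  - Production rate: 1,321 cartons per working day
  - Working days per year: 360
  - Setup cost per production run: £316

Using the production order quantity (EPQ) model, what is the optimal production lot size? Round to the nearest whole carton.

Daily demand d = 86,775/360 = 241.042; p = 1321; 1 − d/p = 0.81753
EPQ = √(2DS / (H(1 − d/p)))
    = √(2 × 86,775 × 316 / (40.1 × 0.81753)) ≈ 1,293.40

1,293 cartons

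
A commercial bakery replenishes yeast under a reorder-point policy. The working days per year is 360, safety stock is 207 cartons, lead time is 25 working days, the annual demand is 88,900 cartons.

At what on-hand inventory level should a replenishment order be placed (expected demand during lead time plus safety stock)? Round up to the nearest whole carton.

Daily demand d = 88,900 / 360 = 246.944 cartons/day
Demand during lead time = 246.944 × 25 = 6,173.61
Reorder point = 6,173.61 + 207 = 6,380.61 → round up

6,381 cartons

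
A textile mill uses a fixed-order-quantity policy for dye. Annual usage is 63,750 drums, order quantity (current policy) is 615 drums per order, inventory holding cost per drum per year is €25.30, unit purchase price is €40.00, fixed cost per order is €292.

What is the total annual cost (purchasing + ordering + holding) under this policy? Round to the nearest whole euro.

€2,588,048

Ordering: D/Q × S = 63,750/615 × €292 = €30,268.29
Holding:  Q/2 × H = 615/2 × €25.3 = €7,779.75
Purchase cost = D·C = 63,750 × 40 = €2,550,000.00
Total = €30,268.29 + €7,779.75 + €2,550,000.00 = €2,588,048.04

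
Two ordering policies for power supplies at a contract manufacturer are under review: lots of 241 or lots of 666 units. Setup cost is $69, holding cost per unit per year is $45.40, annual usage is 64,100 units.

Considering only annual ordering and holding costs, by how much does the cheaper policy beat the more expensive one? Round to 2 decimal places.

TC(Q) = (D/Q)S + (Q/2)H
TC(241) = (64,100/241)×69 + (241/2)×45.4 = $23,822.98
TC(666) = (64,100/666)×69 + (666/2)×45.4 = $21,759.19
Lots of 666 are cheaper by $2,063.79.

$2,063.79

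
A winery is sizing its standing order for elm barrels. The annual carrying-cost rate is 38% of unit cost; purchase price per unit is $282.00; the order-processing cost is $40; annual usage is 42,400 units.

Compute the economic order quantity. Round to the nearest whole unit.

H = i·C = 0.38 × $282 = $107.1600 per unit-year
EOQ = √(2DS/H) = √(2 × 42,400 × 40 / 107.16)
    = √(31,653.60) ≈ 177.91

178 units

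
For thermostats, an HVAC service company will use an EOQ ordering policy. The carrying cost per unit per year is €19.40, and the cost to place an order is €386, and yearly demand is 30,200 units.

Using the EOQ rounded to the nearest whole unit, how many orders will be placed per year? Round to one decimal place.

27.6 orders per year

2DS/H = 2·30,200·386/19.4 = 1,201,773.20
EOQ = √1,201,773.20 ≈ 1,096.25 → Q = 1,096
N = D/Q = 30,200/1,096 ≈ 27.555 orders/yr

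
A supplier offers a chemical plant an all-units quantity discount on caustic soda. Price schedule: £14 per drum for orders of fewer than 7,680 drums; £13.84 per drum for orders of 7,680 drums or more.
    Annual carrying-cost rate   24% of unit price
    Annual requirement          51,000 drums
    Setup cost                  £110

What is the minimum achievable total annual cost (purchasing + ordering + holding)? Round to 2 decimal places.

H₁ = 24%×£14 = £3.3600;  H₂ = 24%×£13.84 = £3.3216
EOQ₁ = √(2×51,000×110/3.3600) = 1,827.37  (< 7,680, feasible at tier 1)
EOQ₂ = √(2×51,000×110/3.3216) = 1,837.90  (< 7,680 → use Q = 7,680 at tier-2 price)
TC(tier 1 (EOQ₁), Q≈1,827.4) = £720,139.97
TC(tier 2, Q≈7,680.0) = £719,325.41
Minimum at tier 2: £719,325.41

£719,325.41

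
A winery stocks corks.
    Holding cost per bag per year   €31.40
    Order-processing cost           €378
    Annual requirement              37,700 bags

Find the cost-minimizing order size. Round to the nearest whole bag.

953 bags

Optimal lot size Q* = (2 × 37,700 × €378 / €31.4)^½ ≈ 952.72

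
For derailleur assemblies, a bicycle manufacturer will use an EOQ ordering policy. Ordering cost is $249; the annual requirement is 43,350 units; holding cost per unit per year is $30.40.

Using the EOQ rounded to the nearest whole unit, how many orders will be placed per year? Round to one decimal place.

51.4 orders per year

Q* = √(2·D·S / H) = √(2·43,350·249 / 30.4) = √710,141.4 ≈ 842.70 → Q = 843
Orders per year = D/Q = 43,350 / 843 = 51.423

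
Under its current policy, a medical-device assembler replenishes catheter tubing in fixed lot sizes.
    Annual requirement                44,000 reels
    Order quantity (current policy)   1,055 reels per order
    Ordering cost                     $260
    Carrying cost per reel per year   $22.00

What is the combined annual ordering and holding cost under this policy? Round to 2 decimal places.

Ordering: D/Q × S = 44,000/1,055 × $260 = $10,843.60
Holding:  Q/2 × H = 1,055/2 × $22 = $11,605.00
Total = $10,843.60 + $11,605.00 = $22,448.60

$22,448.60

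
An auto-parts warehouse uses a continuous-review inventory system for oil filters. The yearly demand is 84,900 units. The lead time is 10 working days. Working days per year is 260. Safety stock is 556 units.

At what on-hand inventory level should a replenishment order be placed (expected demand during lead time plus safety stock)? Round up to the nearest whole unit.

3,822 units

Daily demand d = 84,900 / 260 = 326.538 units/day
Demand during lead time = 326.538 × 10 = 3,265.38
Reorder point = 3,265.38 + 556 = 3,821.38 → round up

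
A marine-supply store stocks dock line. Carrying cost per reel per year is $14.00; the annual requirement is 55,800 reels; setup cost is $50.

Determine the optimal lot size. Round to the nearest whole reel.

2DS/H = 2·55,800·50/14 = 398,571.43
EOQ = √398,571.43 ≈ 631.33

631 reels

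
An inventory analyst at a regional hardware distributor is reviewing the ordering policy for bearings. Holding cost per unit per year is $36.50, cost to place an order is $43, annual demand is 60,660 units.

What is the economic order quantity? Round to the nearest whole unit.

378 units

EOQ = √(2DS/H) = √(2 × 60,660 × 43 / 36.5)
    = √(142,924.93) ≈ 378.05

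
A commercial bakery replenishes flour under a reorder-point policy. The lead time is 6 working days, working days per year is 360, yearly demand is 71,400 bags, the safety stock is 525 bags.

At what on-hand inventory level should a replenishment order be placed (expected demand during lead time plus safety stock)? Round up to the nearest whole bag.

1,715 bags

Daily demand d = 71,400 / 360 = 198.333 bags/day
Demand during lead time = 198.333 × 6 = 1,190.00
Reorder point = 1,190.00 + 525 = 1,715.00 → round up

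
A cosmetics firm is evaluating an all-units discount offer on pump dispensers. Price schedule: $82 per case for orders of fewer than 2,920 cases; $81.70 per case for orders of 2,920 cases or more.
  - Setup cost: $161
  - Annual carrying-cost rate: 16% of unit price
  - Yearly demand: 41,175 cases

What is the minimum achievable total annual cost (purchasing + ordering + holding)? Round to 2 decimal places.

$3,385,352.89

H₁ = 16%×$82 = $13.1200;  H₂ = 16%×$81.70 = $13.0720
EOQ₁ = √(2×41,175×161/13.1200) = 1,005.26  (< 2,920, feasible at tier 1)
EOQ₂ = √(2×41,175×161/13.0720) = 1,007.10  (< 2,920 → use Q = 2,920 at tier-2 price)
TC(tier 1 (EOQ₁), Q≈1,005.3) = $3,389,538.99
TC(tier 2, Q≈2,920.0) = $3,385,352.89
Minimum at tier 2: $3,385,352.89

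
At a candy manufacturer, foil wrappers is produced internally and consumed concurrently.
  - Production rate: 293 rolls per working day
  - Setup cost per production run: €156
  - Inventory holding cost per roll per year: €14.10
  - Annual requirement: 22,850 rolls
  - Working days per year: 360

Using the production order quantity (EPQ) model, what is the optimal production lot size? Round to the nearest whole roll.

d = 22,850/360 = 63.4722 rolls/day;  effective holding cost H(1 − d/p) = 14.1·(1 − 63.4722/293) = 11.04553
Q* = √(2DS / H_eff) = √(2·22,850·156 / 11.04553) ≈ 803.39

803 rolls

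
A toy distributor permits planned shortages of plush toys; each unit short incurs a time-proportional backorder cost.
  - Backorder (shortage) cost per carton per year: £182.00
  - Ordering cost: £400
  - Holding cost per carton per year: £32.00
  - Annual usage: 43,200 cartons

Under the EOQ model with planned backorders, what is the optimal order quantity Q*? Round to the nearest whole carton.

Basic EOQ = √(2·43,200·400/32) = 1,039.230
Backorder adjustment √((H+b)/b) = √((32+182)/182) = 1.0844
Q* = 1,039.230 × 1.0844 ≈ 1,126.89

1,127 cartons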